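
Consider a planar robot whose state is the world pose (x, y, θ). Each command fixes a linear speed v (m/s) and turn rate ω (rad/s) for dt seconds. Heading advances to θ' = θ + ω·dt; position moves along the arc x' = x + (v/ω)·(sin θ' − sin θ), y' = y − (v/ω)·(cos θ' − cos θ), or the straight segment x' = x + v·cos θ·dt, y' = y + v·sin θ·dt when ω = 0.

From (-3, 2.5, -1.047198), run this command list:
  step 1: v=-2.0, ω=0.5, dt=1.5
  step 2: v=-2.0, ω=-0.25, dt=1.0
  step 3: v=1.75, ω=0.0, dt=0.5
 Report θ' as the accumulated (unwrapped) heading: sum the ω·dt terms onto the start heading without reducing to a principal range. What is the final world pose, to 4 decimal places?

(-6.3651, 4.6868, -0.5472)

step 1: θ'=-0.2972 (R=-4.0000) → pose (-5.2927, 4.3246, -0.2972)
step 2: θ'=-0.5472 (R=8.0000) → pose (-7.1124, 5.1420, -0.5472)
step 3: θ'=-0.5472 (straight) → pose (-6.3651, 4.6868, -0.5472)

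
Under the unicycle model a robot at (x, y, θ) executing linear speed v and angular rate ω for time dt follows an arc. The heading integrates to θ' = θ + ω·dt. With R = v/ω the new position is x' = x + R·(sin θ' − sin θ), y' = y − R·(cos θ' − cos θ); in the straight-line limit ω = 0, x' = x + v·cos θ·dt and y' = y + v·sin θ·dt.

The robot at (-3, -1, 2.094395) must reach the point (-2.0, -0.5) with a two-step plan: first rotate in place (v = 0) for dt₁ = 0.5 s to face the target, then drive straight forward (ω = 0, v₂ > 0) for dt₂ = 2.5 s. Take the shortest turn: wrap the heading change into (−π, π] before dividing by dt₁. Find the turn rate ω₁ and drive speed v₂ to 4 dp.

ω₁ = -3.2615, v₂ = 0.4472

heading to target = atan2(-0.5−-1, -2−-3) = 0.4636
Δθ = wrap(0.4636 − 2.0944) = -1.6307; ω₁ = Δθ/dt₁ = -3.2615
distance = √((-2−-3)² + (-0.5−-1)²) = 1.1180; v₂ = distance/dt₂ = 0.4472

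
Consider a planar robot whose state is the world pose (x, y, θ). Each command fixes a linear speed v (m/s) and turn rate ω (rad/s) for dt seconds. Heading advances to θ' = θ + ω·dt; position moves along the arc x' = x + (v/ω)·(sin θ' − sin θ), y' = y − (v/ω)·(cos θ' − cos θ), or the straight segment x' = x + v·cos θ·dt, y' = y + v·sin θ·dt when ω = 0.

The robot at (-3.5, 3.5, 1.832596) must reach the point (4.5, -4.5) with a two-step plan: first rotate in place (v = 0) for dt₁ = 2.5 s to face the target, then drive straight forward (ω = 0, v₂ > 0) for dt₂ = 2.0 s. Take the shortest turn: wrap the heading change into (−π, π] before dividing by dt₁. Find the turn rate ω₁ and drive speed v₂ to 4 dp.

ω₁ = -1.0472, v₂ = 5.6569

heading to target = atan2(-4.5−3.5, 4.5−-3.5) = -0.7854
Δθ = wrap(-0.7854 − 1.8326) = -2.6180; ω₁ = Δθ/dt₁ = -1.0472
distance = √((4.5−-3.5)² + (-4.5−3.5)²) = 11.3137; v₂ = distance/dt₂ = 5.6569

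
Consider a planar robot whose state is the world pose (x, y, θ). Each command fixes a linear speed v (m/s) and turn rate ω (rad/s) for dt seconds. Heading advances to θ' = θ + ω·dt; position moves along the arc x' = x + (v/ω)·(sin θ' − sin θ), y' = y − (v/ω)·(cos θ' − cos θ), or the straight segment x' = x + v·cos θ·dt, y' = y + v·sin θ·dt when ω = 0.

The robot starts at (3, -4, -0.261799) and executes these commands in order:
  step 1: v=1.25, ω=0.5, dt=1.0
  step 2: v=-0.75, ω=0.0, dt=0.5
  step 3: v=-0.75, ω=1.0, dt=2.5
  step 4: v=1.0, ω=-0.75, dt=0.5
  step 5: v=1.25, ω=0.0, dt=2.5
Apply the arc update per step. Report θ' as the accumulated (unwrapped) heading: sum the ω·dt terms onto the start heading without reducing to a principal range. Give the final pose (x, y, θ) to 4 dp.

step 1: θ'=0.2382 (R=2.5000) → pose (4.2369, -4.0146, 0.2382)
step 2: θ'=0.2382 (straight) → pose (3.8725, -4.1031, 0.2382)
step 3: θ'=2.7382 (R=-0.7500) → pose (3.7551, -5.5217, 2.7382)
step 4: θ'=2.3632 (R=-1.3333) → pose (3.3423, -5.2448, 2.3632)
step 5: θ'=2.3632 (straight) → pose (1.1172, -3.0506, 2.3632)

(1.1172, -3.0506, 2.3632)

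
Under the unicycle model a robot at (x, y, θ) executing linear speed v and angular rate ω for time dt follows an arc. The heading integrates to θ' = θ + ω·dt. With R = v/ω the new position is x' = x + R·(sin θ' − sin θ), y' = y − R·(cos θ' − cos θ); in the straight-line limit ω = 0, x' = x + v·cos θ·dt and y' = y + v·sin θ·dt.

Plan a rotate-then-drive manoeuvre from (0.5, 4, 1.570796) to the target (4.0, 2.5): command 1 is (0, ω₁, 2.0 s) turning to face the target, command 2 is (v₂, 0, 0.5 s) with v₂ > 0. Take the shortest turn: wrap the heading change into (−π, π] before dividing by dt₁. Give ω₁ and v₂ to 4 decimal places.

heading to target = atan2(2.5−4, 4−0.5) = -0.4049
Δθ = wrap(-0.4049 − 1.5708) = -1.9757; ω₁ = Δθ/dt₁ = -0.9878
distance = √((4−0.5)² + (2.5−4)²) = 3.8079; v₂ = distance/dt₂ = 7.6158

ω₁ = -0.9878, v₂ = 7.6158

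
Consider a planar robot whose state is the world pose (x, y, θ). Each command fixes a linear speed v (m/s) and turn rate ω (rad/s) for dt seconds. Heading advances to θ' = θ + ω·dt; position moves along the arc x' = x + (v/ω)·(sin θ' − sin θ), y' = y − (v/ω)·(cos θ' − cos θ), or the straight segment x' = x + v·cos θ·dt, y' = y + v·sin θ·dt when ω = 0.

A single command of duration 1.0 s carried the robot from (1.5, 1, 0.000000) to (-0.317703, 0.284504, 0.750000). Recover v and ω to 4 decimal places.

Δθ = 0.750000 − 0.000000 = 0.750000
ω = Δθ/dt = 0.750000/1.0 = 0.7500
R = Δx/(sin θ' − sin θ) = -2.6667
v = R·ω = -2.6667·0.7500 = -2.0000

v = -2.0000, ω = 0.7500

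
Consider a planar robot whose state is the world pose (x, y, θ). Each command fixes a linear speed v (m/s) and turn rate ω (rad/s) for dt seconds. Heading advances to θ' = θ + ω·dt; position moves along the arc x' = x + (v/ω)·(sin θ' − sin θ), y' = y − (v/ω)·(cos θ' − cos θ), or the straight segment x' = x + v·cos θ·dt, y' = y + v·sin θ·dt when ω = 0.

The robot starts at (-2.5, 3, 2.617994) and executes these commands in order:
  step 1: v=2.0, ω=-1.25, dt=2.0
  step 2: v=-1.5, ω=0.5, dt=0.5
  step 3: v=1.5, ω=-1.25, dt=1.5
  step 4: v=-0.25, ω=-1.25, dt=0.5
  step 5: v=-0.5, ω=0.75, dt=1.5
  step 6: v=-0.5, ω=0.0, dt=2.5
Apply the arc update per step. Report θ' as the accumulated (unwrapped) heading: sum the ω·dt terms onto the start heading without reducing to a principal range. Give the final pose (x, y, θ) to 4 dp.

(-1.6238, 6.6382, -1.0070)

step 1: θ'=0.1180 (R=-1.6000) → pose (-1.8884, 5.9745, 0.1180)
step 2: θ'=0.3680 (R=-3.0000) → pose (-2.6144, 5.7945, 0.3680)
step 3: θ'=-1.5070 (R=-1.2000) → pose (-0.9852, 4.7514, -1.5070)
step 4: θ'=-2.1320 (R=0.2000) → pose (-0.9549, 4.8706, -2.1320)
step 5: θ'=-1.0070 (R=-0.6667) → pose (-0.9558, 5.5816, -1.0070)
step 6: θ'=-1.0070 (straight) → pose (-1.6238, 6.6382, -1.0070)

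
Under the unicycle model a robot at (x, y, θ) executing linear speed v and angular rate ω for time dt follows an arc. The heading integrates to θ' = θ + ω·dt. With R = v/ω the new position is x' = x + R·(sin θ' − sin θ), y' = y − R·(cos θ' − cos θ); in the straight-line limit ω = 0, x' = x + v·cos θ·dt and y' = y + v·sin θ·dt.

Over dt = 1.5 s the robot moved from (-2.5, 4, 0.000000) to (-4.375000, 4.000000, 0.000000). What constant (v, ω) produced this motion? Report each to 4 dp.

v = -1.2500, ω = 0.0000

Δθ = 0.000000 − 0.000000 = 0.000000
ω = Δθ/dt = 0.000000/1.5 = 0.0000
ω = 0 → v = (Δx·cos θ + Δy·sin θ)/dt = -1.2500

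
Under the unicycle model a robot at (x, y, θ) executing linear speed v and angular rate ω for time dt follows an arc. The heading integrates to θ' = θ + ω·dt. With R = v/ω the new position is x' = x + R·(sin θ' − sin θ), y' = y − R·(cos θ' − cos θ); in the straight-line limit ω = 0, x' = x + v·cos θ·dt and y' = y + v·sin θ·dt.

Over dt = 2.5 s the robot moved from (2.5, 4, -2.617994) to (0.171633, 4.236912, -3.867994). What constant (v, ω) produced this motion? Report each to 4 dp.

v = 1.0000, ω = -0.5000

Δθ = -3.867994 − -2.617994 = -1.250000
ω = Δθ/dt = -1.250000/2.5 = -0.5000
R = Δx/(sin θ' − sin θ) = -2.0000
v = R·ω = -2.0000·-0.5000 = 1.0000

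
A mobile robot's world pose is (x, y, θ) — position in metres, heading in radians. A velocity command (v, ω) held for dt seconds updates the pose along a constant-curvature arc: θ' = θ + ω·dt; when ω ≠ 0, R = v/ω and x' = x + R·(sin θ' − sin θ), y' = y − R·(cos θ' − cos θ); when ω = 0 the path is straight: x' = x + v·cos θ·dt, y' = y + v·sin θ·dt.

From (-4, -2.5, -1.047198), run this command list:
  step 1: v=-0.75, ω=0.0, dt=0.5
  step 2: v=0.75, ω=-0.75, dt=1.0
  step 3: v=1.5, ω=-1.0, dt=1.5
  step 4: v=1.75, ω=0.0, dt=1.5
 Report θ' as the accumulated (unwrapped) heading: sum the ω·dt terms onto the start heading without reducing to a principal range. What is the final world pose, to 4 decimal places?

(-8.3665, -3.6381, -3.2972)

step 1: θ'=-1.0472 (straight) → pose (-4.1875, -2.1752, -1.0472)
step 2: θ'=-1.7972 (R=-1.0000) → pose (-4.0790, -2.8997, -1.7972)
step 3: θ'=-3.2972 (R=-1.5000) → pose (-5.7732, -4.0449, -3.2972)
step 4: θ'=-3.2972 (straight) → pose (-8.3665, -3.6381, -3.2972)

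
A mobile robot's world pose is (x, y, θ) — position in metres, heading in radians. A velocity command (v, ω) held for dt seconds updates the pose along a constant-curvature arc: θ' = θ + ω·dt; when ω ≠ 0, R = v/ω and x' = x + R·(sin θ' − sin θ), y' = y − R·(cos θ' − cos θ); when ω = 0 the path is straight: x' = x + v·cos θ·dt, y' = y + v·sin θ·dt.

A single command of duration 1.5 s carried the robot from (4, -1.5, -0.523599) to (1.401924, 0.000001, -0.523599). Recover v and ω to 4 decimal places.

v = -2.0000, ω = 0.0000

Δθ = -0.523599 − -0.523599 = 0.000000
ω = Δθ/dt = 0.000000/1.5 = 0.0000
ω = 0 → v = (Δx·cos θ + Δy·sin θ)/dt = -2.0000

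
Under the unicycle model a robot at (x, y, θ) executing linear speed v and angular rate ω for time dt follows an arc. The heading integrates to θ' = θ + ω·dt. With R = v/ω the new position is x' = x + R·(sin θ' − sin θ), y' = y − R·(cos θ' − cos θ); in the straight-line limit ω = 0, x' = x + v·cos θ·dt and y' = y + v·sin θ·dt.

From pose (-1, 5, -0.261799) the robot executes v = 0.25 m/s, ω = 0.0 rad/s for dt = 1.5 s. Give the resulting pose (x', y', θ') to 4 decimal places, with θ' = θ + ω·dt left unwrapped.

(-0.6378, 4.9029, -0.2618)

θ' = -0.2618 + 0.0·1.5 = -0.2618
ω = 0 → straight: x' = -1 + 0.25·cos(-0.2618)·1.5 = -0.6378
y' = 5 + 0.25·sin(-0.2618)·1.5 = 4.9029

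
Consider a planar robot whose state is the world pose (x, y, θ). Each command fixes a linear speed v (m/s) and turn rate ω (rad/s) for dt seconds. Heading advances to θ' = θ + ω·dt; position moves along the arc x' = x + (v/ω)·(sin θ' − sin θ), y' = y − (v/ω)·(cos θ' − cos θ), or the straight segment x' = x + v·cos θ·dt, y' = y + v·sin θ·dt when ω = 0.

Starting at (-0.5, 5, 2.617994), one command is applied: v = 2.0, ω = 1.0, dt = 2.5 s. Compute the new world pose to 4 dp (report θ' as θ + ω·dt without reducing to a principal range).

(-3.3377, 2.4788, 5.1180)

θ' = 2.6180 + 1.0·2.5 = 5.1180
R = v/ω = 2.0/1.0 = 2.0000
x' = -0.5 + 2.0000·(sin 5.1180 − sin 2.6180) = -3.3377
y' = 5 − 2.0000·(cos 5.1180 − cos 2.6180) = 2.4788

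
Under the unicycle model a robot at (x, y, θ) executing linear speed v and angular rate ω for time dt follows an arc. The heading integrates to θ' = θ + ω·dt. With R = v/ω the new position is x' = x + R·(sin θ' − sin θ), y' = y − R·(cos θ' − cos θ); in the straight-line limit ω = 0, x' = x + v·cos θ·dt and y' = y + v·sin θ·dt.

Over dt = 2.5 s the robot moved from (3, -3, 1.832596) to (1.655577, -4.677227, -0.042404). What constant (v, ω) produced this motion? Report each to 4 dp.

v = -1.0000, ω = -0.7500

Δθ = -0.042404 − 1.832596 = -1.875000
ω = Δθ/dt = -1.875000/2.5 = -0.7500
R = −Δy/(cos θ' − cos θ) = 1.3333
v = R·ω = 1.3333·-0.7500 = -1.0000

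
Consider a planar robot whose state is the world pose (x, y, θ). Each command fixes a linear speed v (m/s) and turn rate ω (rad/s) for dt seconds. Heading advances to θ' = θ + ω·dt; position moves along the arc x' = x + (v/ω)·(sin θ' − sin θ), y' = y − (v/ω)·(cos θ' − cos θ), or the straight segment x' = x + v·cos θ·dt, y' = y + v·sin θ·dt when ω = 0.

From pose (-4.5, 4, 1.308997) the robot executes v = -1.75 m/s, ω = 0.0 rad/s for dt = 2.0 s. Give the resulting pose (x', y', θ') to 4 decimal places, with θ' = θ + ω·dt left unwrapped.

(-5.4059, 0.6193, 1.3090)

θ' = 1.3090 + 0.0·2.0 = 1.3090
ω = 0 → straight: x' = -4.5 + -1.75·cos(1.3090)·2.0 = -5.4059
y' = 4 + -1.75·sin(1.3090)·2.0 = 0.6193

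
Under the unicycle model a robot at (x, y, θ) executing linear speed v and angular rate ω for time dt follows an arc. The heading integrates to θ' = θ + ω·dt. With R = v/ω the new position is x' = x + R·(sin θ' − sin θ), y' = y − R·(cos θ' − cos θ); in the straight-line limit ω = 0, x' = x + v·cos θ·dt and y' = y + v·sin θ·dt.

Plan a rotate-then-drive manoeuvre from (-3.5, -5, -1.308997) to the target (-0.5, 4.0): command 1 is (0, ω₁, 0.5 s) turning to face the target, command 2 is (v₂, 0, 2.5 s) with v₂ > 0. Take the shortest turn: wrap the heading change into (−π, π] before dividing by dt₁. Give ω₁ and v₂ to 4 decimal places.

ω₁ = 5.1161, v₂ = 3.7947

heading to target = atan2(4−-5, -0.5−-3.5) = 1.2490
Δθ = wrap(1.2490 − -1.3090) = 2.5580; ω₁ = Δθ/dt₁ = 5.1161
distance = √((-0.5−-3.5)² + (4−-5)²) = 9.4868; v₂ = distance/dt₂ = 3.7947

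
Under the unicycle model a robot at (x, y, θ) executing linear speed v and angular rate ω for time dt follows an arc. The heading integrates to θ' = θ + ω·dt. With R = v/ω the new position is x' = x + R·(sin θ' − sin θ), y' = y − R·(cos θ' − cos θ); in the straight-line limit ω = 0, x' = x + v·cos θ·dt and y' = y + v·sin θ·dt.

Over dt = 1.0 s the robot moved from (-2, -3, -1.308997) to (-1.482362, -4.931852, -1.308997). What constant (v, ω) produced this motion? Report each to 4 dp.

v = 2.0000, ω = 0.0000

Δθ = -1.308997 − -1.308997 = 0.000000
ω = Δθ/dt = 0.000000/1.0 = 0.0000
ω = 0 → v = (Δx·cos θ + Δy·sin θ)/dt = 2.0000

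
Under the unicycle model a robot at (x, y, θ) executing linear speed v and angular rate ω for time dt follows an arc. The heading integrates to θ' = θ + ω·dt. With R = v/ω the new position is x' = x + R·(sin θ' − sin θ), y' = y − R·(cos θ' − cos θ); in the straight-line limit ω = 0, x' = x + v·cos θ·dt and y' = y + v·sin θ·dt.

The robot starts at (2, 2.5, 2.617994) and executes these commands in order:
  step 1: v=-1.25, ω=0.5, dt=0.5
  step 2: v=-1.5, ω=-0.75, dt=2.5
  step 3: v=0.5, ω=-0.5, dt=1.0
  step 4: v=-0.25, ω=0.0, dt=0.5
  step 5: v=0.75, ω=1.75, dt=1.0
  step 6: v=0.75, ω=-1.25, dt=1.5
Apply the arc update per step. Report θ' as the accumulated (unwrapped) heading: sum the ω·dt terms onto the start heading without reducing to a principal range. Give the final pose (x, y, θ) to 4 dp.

step 1: θ'=2.8680 (R=-2.5000) → pose (2.5745, 2.2581, 2.8680)
step 2: θ'=0.9930 (R=2.0000) → pose (3.7094, -0.7599, 0.9930)
step 3: θ'=0.4930 (R=-1.0000) → pose (4.0738, -0.4252, 0.4930)
step 4: θ'=0.4930 (straight) → pose (3.9637, -0.4843, 0.4930)
step 5: θ'=2.2430 (R=0.4286) → pose (4.0962, 0.1601, 2.2430)
step 6: θ'=0.3680 (R=-0.6000) → pose (4.3499, 1.0935, 0.3680)

(4.3499, 1.0935, 0.3680)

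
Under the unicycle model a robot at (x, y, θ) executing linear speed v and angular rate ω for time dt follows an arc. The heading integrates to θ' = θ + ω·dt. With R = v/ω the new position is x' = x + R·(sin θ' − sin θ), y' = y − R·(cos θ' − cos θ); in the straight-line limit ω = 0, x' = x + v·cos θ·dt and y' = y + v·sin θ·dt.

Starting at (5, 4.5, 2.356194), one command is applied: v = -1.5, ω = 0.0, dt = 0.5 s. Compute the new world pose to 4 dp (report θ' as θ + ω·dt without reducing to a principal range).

(5.5303, 3.9697, 2.3562)

θ' = 2.3562 + 0.0·0.5 = 2.3562
ω = 0 → straight: x' = 5 + -1.5·cos(2.3562)·0.5 = 5.5303
y' = 4.5 + -1.5·sin(2.3562)·0.5 = 3.9697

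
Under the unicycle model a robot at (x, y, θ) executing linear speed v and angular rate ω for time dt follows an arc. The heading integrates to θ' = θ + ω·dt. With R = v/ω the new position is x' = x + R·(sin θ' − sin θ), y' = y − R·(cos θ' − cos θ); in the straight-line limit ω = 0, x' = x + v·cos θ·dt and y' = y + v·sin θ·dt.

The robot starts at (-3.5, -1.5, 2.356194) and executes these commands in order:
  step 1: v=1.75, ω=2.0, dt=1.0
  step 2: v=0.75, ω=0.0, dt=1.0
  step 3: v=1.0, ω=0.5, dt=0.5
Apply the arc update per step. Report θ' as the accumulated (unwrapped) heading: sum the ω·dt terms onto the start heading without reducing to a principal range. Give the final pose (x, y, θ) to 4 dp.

(-5.3146, -3.0019, 4.6062)

step 1: θ'=4.3562 (R=0.8750) → pose (-4.9388, -1.8136, 4.3562)
step 2: θ'=4.3562 (straight) → pose (-5.2003, -2.5165, 4.3562)
step 3: θ'=4.6062 (R=2.0000) → pose (-5.3146, -3.0019, 4.6062)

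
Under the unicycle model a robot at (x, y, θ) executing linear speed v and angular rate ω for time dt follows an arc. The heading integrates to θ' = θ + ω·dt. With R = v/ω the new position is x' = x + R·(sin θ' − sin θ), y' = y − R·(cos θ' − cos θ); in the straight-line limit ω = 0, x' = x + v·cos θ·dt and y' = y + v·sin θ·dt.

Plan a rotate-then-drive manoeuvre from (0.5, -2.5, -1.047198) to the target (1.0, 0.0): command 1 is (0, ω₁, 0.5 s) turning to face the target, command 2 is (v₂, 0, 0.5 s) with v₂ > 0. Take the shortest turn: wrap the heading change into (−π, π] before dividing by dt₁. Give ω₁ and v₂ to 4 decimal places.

heading to target = atan2(0−-2.5, 1−0.5) = 1.3734
Δθ = wrap(1.3734 − -1.0472) = 2.4206; ω₁ = Δθ/dt₁ = 4.8412
distance = √((1−0.5)² + (0−-2.5)²) = 2.5495; v₂ = distance/dt₂ = 5.0990

ω₁ = 4.8412, v₂ = 5.0990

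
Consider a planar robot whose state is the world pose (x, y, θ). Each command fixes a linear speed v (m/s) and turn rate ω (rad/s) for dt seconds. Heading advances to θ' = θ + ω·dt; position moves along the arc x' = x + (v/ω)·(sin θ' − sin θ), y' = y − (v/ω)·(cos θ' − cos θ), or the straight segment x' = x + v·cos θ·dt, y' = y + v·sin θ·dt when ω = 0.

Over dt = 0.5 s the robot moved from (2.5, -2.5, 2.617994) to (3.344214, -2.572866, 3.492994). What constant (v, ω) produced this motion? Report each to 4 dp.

v = -1.7500, ω = 1.7500

Δθ = 3.492994 − 2.617994 = 0.875000
ω = Δθ/dt = 0.875000/0.5 = 1.7500
R = Δx/(sin θ' − sin θ) = -1.0000
v = R·ω = -1.0000·1.7500 = -1.7500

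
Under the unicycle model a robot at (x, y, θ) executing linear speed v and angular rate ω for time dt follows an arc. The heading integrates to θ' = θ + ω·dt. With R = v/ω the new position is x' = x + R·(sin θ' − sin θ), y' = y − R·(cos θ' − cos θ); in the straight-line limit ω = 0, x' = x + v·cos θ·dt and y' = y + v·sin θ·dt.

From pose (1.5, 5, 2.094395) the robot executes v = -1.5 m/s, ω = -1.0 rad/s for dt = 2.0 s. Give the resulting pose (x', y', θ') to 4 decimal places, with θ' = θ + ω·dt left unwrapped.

(0.3423, 2.7567, 0.0944)

θ' = 2.0944 + -1.0·2.0 = 0.0944
R = v/ω = -1.5/-1.0 = 1.5000
x' = 1.5 + 1.5000·(sin 0.0944 − sin 2.0944) = 0.3423
y' = 5 − 1.5000·(cos 0.0944 − cos 2.0944) = 2.7567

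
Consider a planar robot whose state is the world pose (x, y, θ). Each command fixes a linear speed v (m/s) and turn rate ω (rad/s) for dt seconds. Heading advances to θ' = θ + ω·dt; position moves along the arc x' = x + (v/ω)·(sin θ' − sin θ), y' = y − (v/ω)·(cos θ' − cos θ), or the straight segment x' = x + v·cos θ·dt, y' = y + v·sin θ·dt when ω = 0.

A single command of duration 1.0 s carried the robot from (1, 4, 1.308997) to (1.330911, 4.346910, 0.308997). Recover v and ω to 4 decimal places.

Δθ = 0.308997 − 1.308997 = -1.000000
ω = Δθ/dt = -1.000000/1.0 = -1.0000
R = −Δy/(cos θ' − cos θ) = -0.5000
v = R·ω = -0.5000·-1.0000 = 0.5000

v = 0.5000, ω = -1.0000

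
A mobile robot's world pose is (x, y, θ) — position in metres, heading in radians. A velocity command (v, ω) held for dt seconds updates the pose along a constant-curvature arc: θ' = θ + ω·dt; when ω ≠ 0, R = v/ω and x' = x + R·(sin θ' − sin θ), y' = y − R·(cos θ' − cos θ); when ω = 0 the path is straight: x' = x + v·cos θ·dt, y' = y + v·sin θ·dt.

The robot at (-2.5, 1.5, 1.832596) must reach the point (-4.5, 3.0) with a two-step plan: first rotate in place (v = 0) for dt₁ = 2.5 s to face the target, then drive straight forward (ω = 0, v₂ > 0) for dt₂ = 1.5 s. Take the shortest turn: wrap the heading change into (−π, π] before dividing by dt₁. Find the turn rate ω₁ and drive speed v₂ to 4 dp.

heading to target = atan2(3−1.5, -4.5−-2.5) = 2.4981
Δθ = wrap(2.4981 − 1.8326) = 0.6655; ω₁ = Δθ/dt₁ = 0.2662
distance = √((-4.5−-2.5)² + (3−1.5)²) = 2.5000; v₂ = distance/dt₂ = 1.6667

ω₁ = 0.2662, v₂ = 1.6667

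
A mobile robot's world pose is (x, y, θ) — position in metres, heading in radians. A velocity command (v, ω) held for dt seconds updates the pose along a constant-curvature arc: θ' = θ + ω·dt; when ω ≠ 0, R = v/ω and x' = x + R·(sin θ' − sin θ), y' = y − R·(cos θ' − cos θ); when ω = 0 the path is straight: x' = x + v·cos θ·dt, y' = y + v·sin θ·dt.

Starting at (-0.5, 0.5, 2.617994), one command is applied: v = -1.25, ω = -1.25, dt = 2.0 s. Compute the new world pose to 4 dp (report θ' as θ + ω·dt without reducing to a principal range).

(-0.8823, -1.3591, 0.1180)

θ' = 2.6180 + -1.25·2.0 = 0.1180
R = v/ω = -1.25/-1.25 = 1.0000
x' = -0.5 + 1.0000·(sin 0.1180 − sin 2.6180) = -0.8823
y' = 0.5 − 1.0000·(cos 0.1180 − cos 2.6180) = -1.3591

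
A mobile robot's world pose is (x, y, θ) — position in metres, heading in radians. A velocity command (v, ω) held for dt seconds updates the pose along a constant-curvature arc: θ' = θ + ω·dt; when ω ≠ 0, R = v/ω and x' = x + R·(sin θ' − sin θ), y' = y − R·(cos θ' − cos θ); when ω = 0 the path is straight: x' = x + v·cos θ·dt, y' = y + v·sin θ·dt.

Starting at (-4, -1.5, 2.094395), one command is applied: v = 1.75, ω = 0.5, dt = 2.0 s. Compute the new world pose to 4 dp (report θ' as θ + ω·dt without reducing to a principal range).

(-6.8660, 0.2461, 3.0944)

θ' = 2.0944 + 0.5·2.0 = 3.0944
R = v/ω = 1.75/0.5 = 3.5000
x' = -4 + 3.5000·(sin 3.0944 − sin 2.0944) = -6.8660
y' = -1.5 − 3.5000·(cos 3.0944 − cos 2.0944) = 0.2461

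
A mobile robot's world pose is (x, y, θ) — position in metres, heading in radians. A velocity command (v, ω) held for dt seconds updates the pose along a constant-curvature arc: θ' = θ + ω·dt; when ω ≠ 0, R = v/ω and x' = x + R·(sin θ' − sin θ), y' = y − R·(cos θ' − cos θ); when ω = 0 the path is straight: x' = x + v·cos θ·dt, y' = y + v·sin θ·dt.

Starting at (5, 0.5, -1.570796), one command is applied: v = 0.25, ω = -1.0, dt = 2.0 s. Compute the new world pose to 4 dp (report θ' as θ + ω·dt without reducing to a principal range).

θ' = -1.5708 + -1.0·2.0 = -3.5708
R = v/ω = 0.25/-1.0 = -0.2500
x' = 5 + -0.2500·(sin -3.5708 − sin -1.5708) = 4.6460
y' = 0.5 − -0.2500·(cos -3.5708 − cos -1.5708) = 0.2727

(4.6460, 0.2727, -3.5708)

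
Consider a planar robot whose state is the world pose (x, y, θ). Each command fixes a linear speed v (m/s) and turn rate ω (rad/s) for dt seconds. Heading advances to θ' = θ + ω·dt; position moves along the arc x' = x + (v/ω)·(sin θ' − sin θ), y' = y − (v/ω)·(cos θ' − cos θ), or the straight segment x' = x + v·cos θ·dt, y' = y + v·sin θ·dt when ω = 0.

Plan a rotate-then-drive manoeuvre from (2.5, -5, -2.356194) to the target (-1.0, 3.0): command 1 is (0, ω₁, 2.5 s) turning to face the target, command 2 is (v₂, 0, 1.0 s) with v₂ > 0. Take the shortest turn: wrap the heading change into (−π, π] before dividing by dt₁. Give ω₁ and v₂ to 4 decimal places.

heading to target = atan2(3−-5, -1−2.5) = 1.9832
Δθ = wrap(1.9832 − -2.3562) = -1.9438; ω₁ = Δθ/dt₁ = -0.7775
distance = √((-1−2.5)² + (3−-5)²) = 8.7321; v₂ = distance/dt₂ = 8.7321

ω₁ = -0.7775, v₂ = 8.7321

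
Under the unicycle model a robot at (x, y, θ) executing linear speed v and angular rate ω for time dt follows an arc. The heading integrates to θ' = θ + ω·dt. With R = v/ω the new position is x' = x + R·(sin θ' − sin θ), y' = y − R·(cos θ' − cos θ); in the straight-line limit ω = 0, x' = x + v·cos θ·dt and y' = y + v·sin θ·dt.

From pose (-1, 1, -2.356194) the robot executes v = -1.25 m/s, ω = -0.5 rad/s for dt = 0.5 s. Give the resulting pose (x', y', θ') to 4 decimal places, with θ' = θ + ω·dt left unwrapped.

(-0.5077, 1.3824, -2.6062)

θ' = -2.3562 + -0.5·0.5 = -2.6062
R = v/ω = -1.25/-0.5 = 2.5000
x' = -1 + 2.5000·(sin -2.6062 − sin -2.3562) = -0.5077
y' = 1 − 2.5000·(cos -2.6062 − cos -2.3562) = 1.3824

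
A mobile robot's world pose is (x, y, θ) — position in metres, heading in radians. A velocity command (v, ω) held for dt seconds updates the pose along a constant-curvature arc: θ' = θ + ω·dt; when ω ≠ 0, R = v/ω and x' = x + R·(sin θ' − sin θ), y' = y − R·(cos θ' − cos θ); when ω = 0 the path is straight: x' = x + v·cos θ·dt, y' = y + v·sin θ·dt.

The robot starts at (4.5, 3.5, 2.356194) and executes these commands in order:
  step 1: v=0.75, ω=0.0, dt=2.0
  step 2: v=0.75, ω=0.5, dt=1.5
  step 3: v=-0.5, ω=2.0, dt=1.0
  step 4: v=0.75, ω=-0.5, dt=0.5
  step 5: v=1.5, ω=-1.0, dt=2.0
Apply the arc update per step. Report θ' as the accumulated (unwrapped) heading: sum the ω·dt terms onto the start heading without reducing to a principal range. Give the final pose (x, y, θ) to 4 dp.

step 1: θ'=2.3562 (straight) → pose (3.4393, 4.5607, 2.3562)
step 2: θ'=3.1062 (R=1.5000) → pose (2.4318, 4.9991, 3.1062)
step 3: θ'=5.1062 (R=-0.2500) → pose (2.6715, 5.3448, 5.1062)
step 4: θ'=4.8562 (R=-1.5000) → pose (2.7708, 4.9842, 4.8562)
step 5: θ'=2.8562 (R=-1.5000) → pose (0.8640, 3.3299, 2.8562)

(0.8640, 3.3299, 2.8562)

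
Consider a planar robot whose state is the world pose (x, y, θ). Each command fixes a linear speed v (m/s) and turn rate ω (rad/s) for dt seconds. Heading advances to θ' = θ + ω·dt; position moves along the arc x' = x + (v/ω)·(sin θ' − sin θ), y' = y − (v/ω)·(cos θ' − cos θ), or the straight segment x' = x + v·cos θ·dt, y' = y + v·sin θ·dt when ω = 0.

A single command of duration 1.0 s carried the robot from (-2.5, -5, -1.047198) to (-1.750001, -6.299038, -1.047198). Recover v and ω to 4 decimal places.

v = 1.5000, ω = 0.0000

Δθ = -1.047198 − -1.047198 = 0.000000
ω = Δθ/dt = 0.000000/1.0 = 0.0000
ω = 0 → v = (Δx·cos θ + Δy·sin θ)/dt = 1.5000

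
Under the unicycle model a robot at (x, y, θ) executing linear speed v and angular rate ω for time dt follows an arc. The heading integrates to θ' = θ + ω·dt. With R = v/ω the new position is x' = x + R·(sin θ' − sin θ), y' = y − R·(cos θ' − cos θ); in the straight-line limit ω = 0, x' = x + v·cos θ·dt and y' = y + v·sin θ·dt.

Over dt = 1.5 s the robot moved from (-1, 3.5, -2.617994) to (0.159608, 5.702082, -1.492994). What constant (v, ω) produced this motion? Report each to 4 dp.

Δθ = -1.492994 − -2.617994 = 1.125000
ω = Δθ/dt = 1.125000/1.5 = 0.7500
R = −Δy/(cos θ' − cos θ) = -2.3333
v = R·ω = -2.3333·0.7500 = -1.7500

v = -1.7500, ω = 0.7500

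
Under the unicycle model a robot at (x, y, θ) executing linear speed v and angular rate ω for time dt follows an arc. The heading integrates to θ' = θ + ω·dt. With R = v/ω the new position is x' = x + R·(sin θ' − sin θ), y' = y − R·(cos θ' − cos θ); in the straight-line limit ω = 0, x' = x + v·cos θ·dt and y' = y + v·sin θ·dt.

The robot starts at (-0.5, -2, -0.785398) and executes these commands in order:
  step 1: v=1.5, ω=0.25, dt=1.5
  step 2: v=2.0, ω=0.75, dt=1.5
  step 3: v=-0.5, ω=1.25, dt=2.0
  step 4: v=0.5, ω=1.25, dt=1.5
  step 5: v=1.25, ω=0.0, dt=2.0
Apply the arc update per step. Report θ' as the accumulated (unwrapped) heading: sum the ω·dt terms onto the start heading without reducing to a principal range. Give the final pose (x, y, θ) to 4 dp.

step 1: θ'=-0.4104 (R=6.0000) → pose (1.3488, -3.2591, -0.4104)
step 2: θ'=0.7146 (R=2.6667) → pose (4.1602, -2.8282, 0.7146)
step 3: θ'=3.2146 (R=-0.4000) → pose (4.4515, -3.5293, 3.2146)
step 4: θ'=5.0896 (R=0.4000) → pose (4.1088, -4.0755, 5.0896)
step 5: θ'=5.0896 (straight) → pose (5.0297, -6.3998, 5.0896)

(5.0297, -6.3998, 5.0896)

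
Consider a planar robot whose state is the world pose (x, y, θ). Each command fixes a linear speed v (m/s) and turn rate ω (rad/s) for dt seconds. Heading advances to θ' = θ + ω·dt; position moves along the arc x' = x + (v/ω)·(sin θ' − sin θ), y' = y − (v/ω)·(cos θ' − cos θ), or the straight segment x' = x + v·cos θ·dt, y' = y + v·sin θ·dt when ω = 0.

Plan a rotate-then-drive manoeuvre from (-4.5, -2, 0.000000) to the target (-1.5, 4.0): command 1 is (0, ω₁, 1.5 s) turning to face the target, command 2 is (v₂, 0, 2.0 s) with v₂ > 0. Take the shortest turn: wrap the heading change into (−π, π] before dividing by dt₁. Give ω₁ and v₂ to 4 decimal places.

ω₁ = 0.7381, v₂ = 3.3541

heading to target = atan2(4−-2, -1.5−-4.5) = 1.1071
Δθ = wrap(1.1071 − 0.0000) = 1.1071; ω₁ = Δθ/dt₁ = 0.7381
distance = √((-1.5−-4.5)² + (4−-2)²) = 6.7082; v₂ = distance/dt₂ = 3.3541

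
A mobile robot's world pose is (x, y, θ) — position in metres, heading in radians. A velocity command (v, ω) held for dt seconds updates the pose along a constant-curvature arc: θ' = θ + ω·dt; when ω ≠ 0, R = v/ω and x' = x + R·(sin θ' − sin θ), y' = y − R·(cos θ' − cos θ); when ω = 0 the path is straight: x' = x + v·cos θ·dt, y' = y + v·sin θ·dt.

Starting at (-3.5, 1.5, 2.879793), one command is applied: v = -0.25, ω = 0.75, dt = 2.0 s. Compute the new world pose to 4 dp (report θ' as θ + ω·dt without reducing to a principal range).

(-3.0987, 1.7131, 4.3798)

θ' = 2.8798 + 0.75·2.0 = 4.3798
R = v/ω = -0.25/0.75 = -0.3333
x' = -3.5 + -0.3333·(sin 4.3798 − sin 2.8798) = -3.0987
y' = 1.5 − -0.3333·(cos 4.3798 − cos 2.8798) = 1.7131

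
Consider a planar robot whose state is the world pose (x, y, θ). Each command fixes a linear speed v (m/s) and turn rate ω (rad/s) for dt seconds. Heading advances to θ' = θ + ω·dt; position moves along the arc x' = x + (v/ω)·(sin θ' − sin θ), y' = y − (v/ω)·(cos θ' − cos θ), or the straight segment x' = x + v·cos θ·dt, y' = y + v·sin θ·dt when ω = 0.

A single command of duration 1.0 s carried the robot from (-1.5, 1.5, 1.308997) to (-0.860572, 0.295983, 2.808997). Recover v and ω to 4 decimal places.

Δθ = 2.808997 − 1.308997 = 1.500000
ω = Δθ/dt = 1.500000/1.0 = 1.5000
R = −Δy/(cos θ' − cos θ) = -1.0000
v = R·ω = -1.0000·1.5000 = -1.5000

v = -1.5000, ω = 1.5000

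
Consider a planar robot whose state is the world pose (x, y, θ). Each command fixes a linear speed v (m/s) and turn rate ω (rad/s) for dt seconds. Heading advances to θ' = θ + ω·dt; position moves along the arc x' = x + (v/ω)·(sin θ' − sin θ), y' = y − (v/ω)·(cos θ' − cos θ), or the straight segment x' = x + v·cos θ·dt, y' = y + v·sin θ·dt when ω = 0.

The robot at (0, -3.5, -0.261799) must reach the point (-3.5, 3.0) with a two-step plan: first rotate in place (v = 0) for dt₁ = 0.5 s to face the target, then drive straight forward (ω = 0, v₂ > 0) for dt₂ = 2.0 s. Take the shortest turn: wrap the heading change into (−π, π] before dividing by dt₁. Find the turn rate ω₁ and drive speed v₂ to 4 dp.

heading to target = atan2(3−-3.5, -3.5−0) = 2.0647
Δθ = wrap(2.0647 − -0.2618) = 2.3265; ω₁ = Δθ/dt₁ = 4.6531
distance = √((-3.5−0)² + (3−-3.5)²) = 7.3824; v₂ = distance/dt₂ = 3.6912

ω₁ = 4.6531, v₂ = 3.6912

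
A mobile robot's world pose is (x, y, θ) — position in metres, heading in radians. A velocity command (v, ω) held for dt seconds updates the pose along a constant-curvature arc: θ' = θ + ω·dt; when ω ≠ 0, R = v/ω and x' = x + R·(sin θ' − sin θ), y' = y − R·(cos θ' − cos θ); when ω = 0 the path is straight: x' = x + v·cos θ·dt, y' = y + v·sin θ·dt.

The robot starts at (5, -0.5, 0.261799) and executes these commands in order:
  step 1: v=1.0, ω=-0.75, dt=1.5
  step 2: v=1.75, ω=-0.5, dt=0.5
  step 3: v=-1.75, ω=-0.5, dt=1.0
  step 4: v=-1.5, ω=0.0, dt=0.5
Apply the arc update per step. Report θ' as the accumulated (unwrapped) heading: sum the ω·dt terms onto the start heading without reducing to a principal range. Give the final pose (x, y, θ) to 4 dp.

(6.5133, 0.7940, -1.6132)

step 1: θ'=-0.8632 (R=-1.3333) → pose (6.3583, -0.9212, -0.8632)
step 2: θ'=-1.1132 (R=-3.5000) → pose (6.8385, -1.6500, -1.1132)
step 3: θ'=-1.6132 (R=3.5000) → pose (6.4816, 0.0447, -1.6132)
step 4: θ'=-1.6132 (straight) → pose (6.5133, 0.7940, -1.6132)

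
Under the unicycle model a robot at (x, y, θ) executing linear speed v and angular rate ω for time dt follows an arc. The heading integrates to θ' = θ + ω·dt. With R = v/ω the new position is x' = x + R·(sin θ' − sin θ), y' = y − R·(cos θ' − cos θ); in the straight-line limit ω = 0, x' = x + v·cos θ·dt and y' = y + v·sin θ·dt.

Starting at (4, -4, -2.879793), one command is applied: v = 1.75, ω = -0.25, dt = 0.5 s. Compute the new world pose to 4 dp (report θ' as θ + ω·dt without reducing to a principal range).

θ' = -2.8798 + -0.25·0.5 = -3.0048
R = v/ω = 1.75/-0.25 = -7.0000
x' = 4 + -7.0000·(sin -3.0048 − sin -2.8798) = 3.1429
y' = -4 − -7.0000·(cos -3.0048 − cos -2.8798) = -4.1731

(3.1429, -4.1731, -3.0048)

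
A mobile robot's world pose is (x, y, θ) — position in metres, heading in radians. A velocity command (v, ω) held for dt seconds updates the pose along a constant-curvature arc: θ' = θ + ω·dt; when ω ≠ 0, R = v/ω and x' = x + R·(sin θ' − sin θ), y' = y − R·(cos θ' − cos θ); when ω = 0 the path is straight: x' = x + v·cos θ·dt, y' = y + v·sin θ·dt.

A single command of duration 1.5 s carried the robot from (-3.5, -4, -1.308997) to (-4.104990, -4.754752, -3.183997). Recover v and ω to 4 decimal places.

v = 0.7500, ω = -1.2500

Δθ = -3.183997 − -1.308997 = -1.875000
ω = Δθ/dt = -1.875000/1.5 = -1.2500
R = −Δy/(cos θ' − cos θ) = -0.6000
v = R·ω = -0.6000·-1.2500 = 0.7500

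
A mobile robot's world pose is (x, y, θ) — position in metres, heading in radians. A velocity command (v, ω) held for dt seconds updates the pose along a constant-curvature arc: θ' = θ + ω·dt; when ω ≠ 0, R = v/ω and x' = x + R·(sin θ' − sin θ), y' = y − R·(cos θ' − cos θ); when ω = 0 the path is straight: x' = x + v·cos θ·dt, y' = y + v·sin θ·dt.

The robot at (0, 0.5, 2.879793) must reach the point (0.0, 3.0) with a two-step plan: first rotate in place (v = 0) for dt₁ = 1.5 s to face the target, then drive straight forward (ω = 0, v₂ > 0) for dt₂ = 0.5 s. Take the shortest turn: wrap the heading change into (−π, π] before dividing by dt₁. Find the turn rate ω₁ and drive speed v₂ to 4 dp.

heading to target = atan2(3−0.5, 0−0) = 1.5708
Δθ = wrap(1.5708 − 2.8798) = -1.3090; ω₁ = Δθ/dt₁ = -0.8727
distance = √((0−0)² + (3−0.5)²) = 2.5000; v₂ = distance/dt₂ = 5.0000

ω₁ = -0.8727, v₂ = 5.0000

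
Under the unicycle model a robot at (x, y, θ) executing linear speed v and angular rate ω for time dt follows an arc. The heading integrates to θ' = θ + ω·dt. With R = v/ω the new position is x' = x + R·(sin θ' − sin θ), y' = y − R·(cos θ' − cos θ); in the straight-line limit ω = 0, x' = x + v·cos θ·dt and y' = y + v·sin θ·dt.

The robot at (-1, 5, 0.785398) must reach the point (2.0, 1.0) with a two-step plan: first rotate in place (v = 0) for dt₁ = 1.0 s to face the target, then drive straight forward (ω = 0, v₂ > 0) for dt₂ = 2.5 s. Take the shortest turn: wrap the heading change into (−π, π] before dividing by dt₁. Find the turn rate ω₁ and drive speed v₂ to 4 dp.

heading to target = atan2(1−5, 2−-1) = -0.9273
Δθ = wrap(-0.9273 − 0.7854) = -1.7127; ω₁ = Δθ/dt₁ = -1.7127
distance = √((2−-1)² + (1−5)²) = 5.0000; v₂ = distance/dt₂ = 2.0000

ω₁ = -1.7127, v₂ = 2.0000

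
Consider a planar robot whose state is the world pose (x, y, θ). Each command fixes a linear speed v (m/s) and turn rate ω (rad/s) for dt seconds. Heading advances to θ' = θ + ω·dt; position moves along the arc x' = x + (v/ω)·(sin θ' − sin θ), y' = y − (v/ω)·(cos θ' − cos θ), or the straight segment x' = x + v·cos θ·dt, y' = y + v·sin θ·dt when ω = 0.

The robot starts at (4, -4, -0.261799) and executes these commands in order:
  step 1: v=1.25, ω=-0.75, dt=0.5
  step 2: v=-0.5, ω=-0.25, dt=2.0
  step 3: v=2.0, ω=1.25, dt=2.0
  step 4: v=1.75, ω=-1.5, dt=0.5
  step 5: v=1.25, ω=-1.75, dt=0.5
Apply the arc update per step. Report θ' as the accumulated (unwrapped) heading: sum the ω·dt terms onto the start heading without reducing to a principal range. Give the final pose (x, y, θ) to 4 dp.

step 1: θ'=-0.6368 (R=-1.6667) → pose (4.5597, -4.2699, -0.6368)
step 2: θ'=-1.1368 (R=2.0000) → pose (3.9343, -3.5029, -1.1368)
step 3: θ'=1.3632 (R=1.6000) → pose (6.9517, -3.1598, 1.3632)
step 4: θ'=0.6132 (R=-1.1667) → pose (7.4219, -2.4462, 0.6132)
step 5: θ'=-0.2618 (R=-0.7143) → pose (8.0178, -2.3404, -0.2618)

(8.0178, -2.3404, -0.2618)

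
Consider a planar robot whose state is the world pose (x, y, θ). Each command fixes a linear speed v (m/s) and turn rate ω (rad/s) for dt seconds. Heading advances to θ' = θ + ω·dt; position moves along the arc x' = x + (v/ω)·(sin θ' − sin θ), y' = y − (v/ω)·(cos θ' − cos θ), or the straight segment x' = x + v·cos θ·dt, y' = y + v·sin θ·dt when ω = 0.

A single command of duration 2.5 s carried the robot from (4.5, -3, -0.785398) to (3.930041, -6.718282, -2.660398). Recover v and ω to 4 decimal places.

Δθ = -2.660398 − -0.785398 = -1.875000
ω = Δθ/dt = -1.875000/2.5 = -0.7500
R = −Δy/(cos θ' − cos θ) = -2.3333
v = R·ω = -2.3333·-0.7500 = 1.7500

v = 1.7500, ω = -0.7500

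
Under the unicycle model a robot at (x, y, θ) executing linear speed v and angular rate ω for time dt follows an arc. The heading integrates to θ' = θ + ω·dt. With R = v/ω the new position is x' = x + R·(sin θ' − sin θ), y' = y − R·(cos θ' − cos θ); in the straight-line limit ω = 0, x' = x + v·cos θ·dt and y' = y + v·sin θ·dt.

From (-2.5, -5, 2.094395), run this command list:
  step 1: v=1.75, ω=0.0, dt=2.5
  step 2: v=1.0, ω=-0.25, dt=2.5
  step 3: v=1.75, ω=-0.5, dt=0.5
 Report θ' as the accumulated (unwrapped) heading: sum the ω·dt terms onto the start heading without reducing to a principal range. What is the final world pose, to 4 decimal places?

step 1: θ'=2.0944 (straight) → pose (-4.6875, -1.2111, 2.0944)
step 2: θ'=1.4694 (R=-4.0000) → pose (-5.2029, 1.1938, 1.4694)
step 3: θ'=1.2194 (R=-3.5000) → pose (-5.0069, 2.0442, 1.2194)

(-5.0069, 2.0442, 1.2194)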